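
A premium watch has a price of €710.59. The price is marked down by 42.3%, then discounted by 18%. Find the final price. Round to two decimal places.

€336.21

Each change multiplies by a factor: 0.577 × 0.82 = 0.47314.
€710.59 × 0.47314 = €336.2085526 ≈ €336.21.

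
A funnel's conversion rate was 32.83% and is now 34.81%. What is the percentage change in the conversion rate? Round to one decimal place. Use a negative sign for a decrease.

6.0%

The change is 34.81 − 32.83 = 1.98 percentage points.
Relative to the original 32.83%, that is 1.98 ÷ 32.83 ≈ 6.0%.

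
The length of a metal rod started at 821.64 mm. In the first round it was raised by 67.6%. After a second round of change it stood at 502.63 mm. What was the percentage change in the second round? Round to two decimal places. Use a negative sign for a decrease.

-63.50%

After the first round: 821.64 × 1.676 = 1377.06864.
Second-round multiplier: 502.63 ÷ 1377.06864 ≈ 0.365.
That is a change of -63.50%.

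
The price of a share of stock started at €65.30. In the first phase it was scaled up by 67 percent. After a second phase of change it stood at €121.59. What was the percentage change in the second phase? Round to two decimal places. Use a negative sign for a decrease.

11.50%

After the first phase: €65.30 × 1.67 = €109.051.
Second-phase multiplier: €121.59 ÷ €109.051 ≈ 1.114983.
That is a change of 11.50%.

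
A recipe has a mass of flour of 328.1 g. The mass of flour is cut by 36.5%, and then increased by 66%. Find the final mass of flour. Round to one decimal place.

Each change multiplies by a factor: 0.635 × 1.66 = 1.0541.
328.1 × 1.0541 = 345.85021 ≈ 345.9.

345.9 g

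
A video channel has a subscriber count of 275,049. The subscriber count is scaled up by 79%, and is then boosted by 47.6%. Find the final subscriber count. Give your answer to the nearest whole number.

Each change multiplies by a factor: 1.79 × 1.476 = 2.64204.
275,049 × 2.64204 = 726690.45996 ≈ 726,690.

726,690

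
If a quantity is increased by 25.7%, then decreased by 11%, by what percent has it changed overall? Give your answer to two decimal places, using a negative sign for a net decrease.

11.87%

A 25.7% increase multiplies by 1.257.
Then an 11% decrease: 1.257 × 0.89 = 1.11873.
Overall factor 1.11873, i.e. 11.87%.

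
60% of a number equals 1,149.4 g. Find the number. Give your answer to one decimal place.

1,915.7 g

1,149.4 g ÷ 0.6 ≈ 1,915.7 g.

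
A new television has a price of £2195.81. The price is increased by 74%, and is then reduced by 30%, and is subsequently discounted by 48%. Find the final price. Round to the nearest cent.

74% increase: £2195.81 × 1.74 = £3820.7094.
30% decrease: £3820.7094 × 0.7 = £2674.49658.
Apply the 48% decrease: £2674.49658 × 0.52 = £1390.7382216 ≈ £1390.74.

£1390.74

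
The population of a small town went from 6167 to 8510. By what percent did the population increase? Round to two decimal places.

Change: 8510 − 6167 = 2343.
Relative to the original: 2343 ÷ 6167 ≈ 37.99%.
So the population increased by 37.99%.

37.99%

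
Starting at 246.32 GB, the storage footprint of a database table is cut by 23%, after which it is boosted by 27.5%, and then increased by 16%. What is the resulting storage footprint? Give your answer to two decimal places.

280.52 GB

23% decrease: 246.32 × 0.77 = 189.6664.
Apply the 27.5% increase: 189.6664 × 1.275 = 241.82466.
After the 16% increase: 241.82466 × 1.16 = 280.5166056 ≈ 280.52.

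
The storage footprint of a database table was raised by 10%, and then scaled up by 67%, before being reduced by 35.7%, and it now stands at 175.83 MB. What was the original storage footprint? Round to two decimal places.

The overall multiplier applied was 1.1 × 1.67 × 0.643 = 1.181191.
So the original storage footprint was 175.83 ÷ 1.181191 ≈ 148.86 MB.

148.86 MB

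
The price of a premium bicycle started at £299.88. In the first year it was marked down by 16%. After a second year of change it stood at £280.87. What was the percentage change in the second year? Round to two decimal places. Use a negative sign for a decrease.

11.50%

After the first year: £299.88 × 0.84 = £251.8992.
Second-year multiplier: £280.87 ÷ £251.8992 ≈ 1.115009.
That is a change of 11.50%.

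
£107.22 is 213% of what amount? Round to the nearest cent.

£107.22 ÷ 2.13 ≈ £50.34.

£50.34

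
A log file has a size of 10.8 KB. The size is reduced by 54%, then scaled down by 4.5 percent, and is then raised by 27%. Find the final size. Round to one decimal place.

6.0 KB

After the 54% decrease: 10.8 × 0.46 = 4.968.
After the 4.5% decrease: 4.968 × 0.955 = 4.74444.
27% increase: 4.74444 × 1.27 = 6.0254388 ≈ 6.0.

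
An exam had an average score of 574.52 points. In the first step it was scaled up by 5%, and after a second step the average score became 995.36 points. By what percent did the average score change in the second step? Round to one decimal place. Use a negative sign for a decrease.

65.0%

After the first step: 574.52 × 1.05 = 603.246.
Second-step multiplier: 995.36 ÷ 603.246 ≈ 1.65001.
That is a change of 65.0%.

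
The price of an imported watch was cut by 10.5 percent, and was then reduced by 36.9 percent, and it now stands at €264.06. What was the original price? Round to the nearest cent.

€467.57

Undoing the 36.9% decrease: €264.06 ÷ 0.631 ≈ €418.478605.
Undoing the 10.5% decrease: €418.478605 ÷ 0.895 ≈ €467.57.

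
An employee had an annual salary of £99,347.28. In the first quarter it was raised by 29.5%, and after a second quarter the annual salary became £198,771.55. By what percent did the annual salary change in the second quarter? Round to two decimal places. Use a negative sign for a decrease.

54.50%

After the first quarter: £99,347.28 × 1.295 = £128654.7276.
Second-quarter multiplier: £198,771.55 ÷ £128654.7276 ≈ 1.545.
That is a change of 54.50%.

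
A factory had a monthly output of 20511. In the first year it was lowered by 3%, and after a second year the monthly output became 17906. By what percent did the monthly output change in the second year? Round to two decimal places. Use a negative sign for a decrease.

After the first year: 20511 × 0.97 = 19895.67.
Second-year multiplier: 17906 ÷ 19895.67 ≈ 0.899995.
That is a change of -10.00%.

-10.00%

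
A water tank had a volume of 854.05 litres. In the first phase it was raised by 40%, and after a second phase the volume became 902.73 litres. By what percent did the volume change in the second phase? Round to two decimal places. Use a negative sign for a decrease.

-24.50%

After the first phase: 854.05 × 1.4 = 1195.67.
Second-phase multiplier: 902.73 ÷ 1195.67 ≈ 0.754999.
That is a change of -24.50%.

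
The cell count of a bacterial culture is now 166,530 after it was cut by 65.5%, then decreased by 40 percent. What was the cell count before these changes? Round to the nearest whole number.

804,493

The overall multiplier applied was 0.345 × 0.6 = 0.207.
So the original cell count was 166,530 ÷ 0.207 ≈ 804,493.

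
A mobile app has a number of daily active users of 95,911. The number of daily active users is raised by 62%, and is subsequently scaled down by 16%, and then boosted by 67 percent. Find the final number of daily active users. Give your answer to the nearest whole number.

217,961

Apply the 62% increase: 95,911 × 1.62 = 155375.82.
16% decrease: 155375.82 × 0.84 = 130515.6888.
Apply the 67% increase: 130515.6888 × 1.67 = 217961.200296 ≈ 217,961.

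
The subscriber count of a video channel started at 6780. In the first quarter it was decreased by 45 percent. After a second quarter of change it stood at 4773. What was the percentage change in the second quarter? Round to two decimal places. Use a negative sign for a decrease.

After the first quarter: 6780 × 0.55 = 3729.
Second-quarter multiplier: 4773 ÷ 3729 ≈ 1.279968.
That is a change of 28.00%.

28.00%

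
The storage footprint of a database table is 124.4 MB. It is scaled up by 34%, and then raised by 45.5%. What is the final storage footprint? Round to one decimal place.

242.5 MB

After the 34% increase: 124.4 × 1.34 = 166.696.
Apply the 45.5% increase: 166.696 × 1.455 = 242.54268 ≈ 242.5.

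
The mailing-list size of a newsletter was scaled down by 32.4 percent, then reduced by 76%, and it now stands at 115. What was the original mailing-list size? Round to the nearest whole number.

The overall multiplier applied was 0.676 × 0.24 = 0.16224.
So the original mailing-list size was 115 ÷ 0.16224 ≈ 709.

709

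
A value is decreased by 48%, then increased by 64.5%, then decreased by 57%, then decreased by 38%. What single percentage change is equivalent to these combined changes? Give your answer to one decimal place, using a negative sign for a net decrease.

-77.2%

The combined multiplier is 0.52 × 1.645 × 0.43 × 0.62 = 0.22804964.
That corresponds to a decrease of 77.2%.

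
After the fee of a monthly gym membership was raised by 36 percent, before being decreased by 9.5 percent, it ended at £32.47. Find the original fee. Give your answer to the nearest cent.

£26.38

The overall multiplier applied was 1.36 × 0.905 = 1.2308.
So the original fee was £32.47 ÷ 1.2308 ≈ £26.38.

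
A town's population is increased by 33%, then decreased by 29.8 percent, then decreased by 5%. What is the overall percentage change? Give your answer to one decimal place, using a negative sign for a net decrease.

-11.3%

A 33% increase multiplies by 1.33.
Then a 29.8% decrease: 1.33 × 0.702 = 0.93366.
Then a 5% decrease: 0.93366 × 0.95 = 0.886977.
Overall factor 0.886977, i.e. -11.3%.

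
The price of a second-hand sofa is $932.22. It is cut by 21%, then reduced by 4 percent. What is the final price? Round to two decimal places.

$707.00

Each change multiplies by a factor: 0.79 × 0.96 = 0.7584.
$932.22 × 0.7584 = $706.995648 ≈ $707.00.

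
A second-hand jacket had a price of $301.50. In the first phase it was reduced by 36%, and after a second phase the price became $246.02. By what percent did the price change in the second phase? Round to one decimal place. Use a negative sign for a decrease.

After the first phase: $301.50 × 0.64 = $192.96.
Second-phase multiplier: $246.02 ÷ $192.96 ≈ 1.27498.
That is a change of 27.5%.

27.5%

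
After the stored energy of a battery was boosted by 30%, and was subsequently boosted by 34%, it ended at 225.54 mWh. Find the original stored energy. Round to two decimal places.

Undoing the 34% increase: 225.54 ÷ 1.34 ≈ 168.313433.
Undoing the 30% increase: 168.313433 ÷ 1.3 ≈ 129.47 mWh.

129.47 mWh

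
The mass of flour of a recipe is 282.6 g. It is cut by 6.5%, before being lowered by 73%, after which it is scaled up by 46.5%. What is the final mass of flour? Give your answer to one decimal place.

Each change multiplies by a factor: 0.935 × 0.27 × 1.465 = 0.36983925.
282.6 × 0.36983925 = 104.51657205 ≈ 104.5.

104.5 g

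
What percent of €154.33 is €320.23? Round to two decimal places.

207.50%

€320.23 ÷ €154.33 ≈ 207.50%.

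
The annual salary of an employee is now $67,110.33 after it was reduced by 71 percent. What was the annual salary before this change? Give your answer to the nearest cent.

$231,414.93

The overall multiplier applied was 0.29.
So the original annual salary was $67,110.33 ÷ 0.29 ≈ $231,414.93.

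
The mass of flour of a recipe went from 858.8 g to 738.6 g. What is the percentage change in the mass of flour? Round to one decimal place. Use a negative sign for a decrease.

Change: 738.6 − 858.8 = -120.2.
Relative to the original: -120.2 ÷ 858.8 ≈ -14.0%.

-14.0%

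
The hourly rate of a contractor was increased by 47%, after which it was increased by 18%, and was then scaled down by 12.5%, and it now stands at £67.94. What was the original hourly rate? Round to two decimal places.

Undoing the 12.5% decrease: £67.94 ÷ 0.875 ≈ £77.645714.
Undoing the 18% increase: £77.645714 ÷ 1.18 ≈ £65.801453.
Undoing the 47% increase: £65.801453 ÷ 1.47 ≈ £44.76.

£44.76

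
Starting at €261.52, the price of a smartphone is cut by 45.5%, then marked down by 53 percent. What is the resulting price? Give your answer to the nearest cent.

Each change multiplies by a factor: 0.545 × 0.47 = 0.25615.
€261.52 × 0.25615 = €66.988348 ≈ €66.99.

€66.99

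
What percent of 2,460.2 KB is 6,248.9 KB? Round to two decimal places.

254.00%

6,248.9 KB ÷ 2,460.2 KB ≈ 254.00%.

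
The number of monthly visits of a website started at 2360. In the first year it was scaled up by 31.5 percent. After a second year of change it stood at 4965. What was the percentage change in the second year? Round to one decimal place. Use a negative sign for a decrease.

60.0%

After the first year: 2360 × 1.315 = 3103.4.
Second-year multiplier: 4965 ÷ 3103.4 ≈ 1.59986.
That is a change of 60.0%.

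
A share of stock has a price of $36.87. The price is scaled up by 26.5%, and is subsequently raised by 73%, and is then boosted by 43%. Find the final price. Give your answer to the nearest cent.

Each change multiplies by a factor: 1.265 × 1.73 × 1.43 = 3.1294835.
$36.87 × 3.1294835 = $115.384056645 ≈ $115.38.

$115.38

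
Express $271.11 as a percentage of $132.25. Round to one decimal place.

205.0%

$271.11 ÷ $132.25 ≈ 205.0%.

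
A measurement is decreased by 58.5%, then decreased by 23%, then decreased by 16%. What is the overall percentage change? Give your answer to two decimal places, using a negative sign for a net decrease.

The combined multiplier is 0.415 × 0.77 × 0.84 = 0.268422.
That corresponds to a decrease of 73.16%.

-73.16%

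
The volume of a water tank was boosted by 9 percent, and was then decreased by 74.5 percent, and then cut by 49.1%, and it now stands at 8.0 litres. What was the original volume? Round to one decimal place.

56.5 litres

Undoing the 49.1% decrease: 8.0 ÷ 0.509 ≈ 15.717092.
Undoing the 74.5% decrease: 15.717092 ÷ 0.255 ≈ 61.635655.
Undoing the 9% increase: 61.635655 ÷ 1.09 ≈ 56.5 litres.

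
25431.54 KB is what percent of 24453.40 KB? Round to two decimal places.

104.00%

25431.54 KB ÷ 24453.40 KB ≈ 104.00%.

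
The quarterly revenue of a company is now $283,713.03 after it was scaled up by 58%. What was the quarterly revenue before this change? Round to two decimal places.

$179,565.21

The overall multiplier applied was 1.58.
So the original quarterly revenue was $283,713.03 ÷ 1.58 ≈ $179,565.21.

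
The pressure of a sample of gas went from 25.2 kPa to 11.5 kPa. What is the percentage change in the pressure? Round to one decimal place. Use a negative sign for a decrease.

Change: 11.5 − 25.2 = -13.7.
Relative to the original: -13.7 ÷ 25.2 ≈ -54.4%.

-54.4%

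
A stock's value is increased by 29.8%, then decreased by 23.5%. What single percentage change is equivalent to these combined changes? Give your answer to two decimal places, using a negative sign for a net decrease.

The combined multiplier is 1.298 × 0.765 = 0.99297.
That corresponds to a decrease of 0.70%.

-0.70%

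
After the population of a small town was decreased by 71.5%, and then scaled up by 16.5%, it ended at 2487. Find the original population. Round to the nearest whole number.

7490

Undoing the 16.5% increase: 2487 ÷ 1.165 ≈ 2134.763948.
Undoing the 71.5% decrease: 2134.763948 ÷ 0.285 ≈ 7490.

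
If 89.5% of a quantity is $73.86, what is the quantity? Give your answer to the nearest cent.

$82.53

$73.86 ÷ 0.895 ≈ $82.53.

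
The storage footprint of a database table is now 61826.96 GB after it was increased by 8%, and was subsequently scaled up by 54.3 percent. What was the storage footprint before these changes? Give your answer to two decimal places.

37101.22 GB

The overall multiplier applied was 1.08 × 1.543 = 1.66644.
So the original storage footprint was 61826.96 ÷ 1.66644 ≈ 37101.22 GB.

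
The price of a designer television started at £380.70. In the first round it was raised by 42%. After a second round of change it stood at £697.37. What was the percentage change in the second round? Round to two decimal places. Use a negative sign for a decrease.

29.00%

After the first round: £380.70 × 1.42 = £540.594.
Second-round multiplier: £697.37 ÷ £540.594 ≈ 1.290007.
That is a change of 29.00%.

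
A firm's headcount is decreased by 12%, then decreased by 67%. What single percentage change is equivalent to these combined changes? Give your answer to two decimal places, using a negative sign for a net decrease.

-70.96%

A 12% decrease multiplies by 0.88.
Then a 67% decrease: 0.88 × 0.33 = 0.2904.
Overall factor 0.2904, i.e. -70.96%.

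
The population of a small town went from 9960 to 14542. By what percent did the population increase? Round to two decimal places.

46.00%

Change: 14542 − 9960 = 4582.
Relative to the original: 4582 ÷ 9960 ≈ 46.00%.
So the population increased by 46.00%.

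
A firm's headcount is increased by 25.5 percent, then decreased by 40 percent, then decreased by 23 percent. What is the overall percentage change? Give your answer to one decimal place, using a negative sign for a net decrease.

-42.0%

A 25.5% increase multiplies by 1.255.
Then a 40% decrease: 1.255 × 0.6 = 0.753.
Then a 23% decrease: 0.753 × 0.77 = 0.57981.
Overall factor 0.57981, i.e. -42.0%.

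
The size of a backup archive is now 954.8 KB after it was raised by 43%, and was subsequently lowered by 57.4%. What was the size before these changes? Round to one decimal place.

Undoing the 57.4% decrease: 954.8 ÷ 0.426 ≈ 2241.314554.
Undoing the 43% increase: 2241.314554 ÷ 1.43 ≈ 1567.4 KB.

1567.4 KB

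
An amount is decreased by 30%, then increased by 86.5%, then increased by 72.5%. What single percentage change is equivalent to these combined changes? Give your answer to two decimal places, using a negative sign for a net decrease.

125.20%

A 30% decrease multiplies by 0.7.
Then an 86.5% increase: 0.7 × 1.865 = 1.3055.
Then a 72.5% increase: 1.3055 × 1.725 = 2.2519875.
Overall factor 2.2519875, i.e. 125.20%.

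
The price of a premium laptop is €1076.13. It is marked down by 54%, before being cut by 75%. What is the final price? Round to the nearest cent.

€123.75

After the 54% decrease: €1076.13 × 0.46 = €495.0198.
Apply the 75% decrease: €495.0198 × 0.25 = €123.75495 ≈ €123.75.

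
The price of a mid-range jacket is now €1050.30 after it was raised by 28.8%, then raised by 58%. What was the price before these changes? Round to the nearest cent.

The overall multiplier applied was 1.288 × 1.58 = 2.03504.
So the original price was €1050.30 ÷ 2.03504 ≈ €516.11.

€516.11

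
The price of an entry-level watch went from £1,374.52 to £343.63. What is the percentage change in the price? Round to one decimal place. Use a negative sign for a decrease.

Change: £343.63 − £1,374.52 = -£1,030.89.
Relative to the original: -£1,030.89 ÷ £1,374.52 = -75.0%.

-75.0%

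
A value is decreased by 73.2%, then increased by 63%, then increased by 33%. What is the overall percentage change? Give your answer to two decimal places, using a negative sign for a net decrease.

A 73.2% decrease multiplies by 0.268.
Then a 63% increase: 0.268 × 1.63 = 0.43684.
Then a 33% increase: 0.43684 × 1.33 = 0.5809972.
Overall factor 0.5809972, i.e. -41.90%.

-41.90%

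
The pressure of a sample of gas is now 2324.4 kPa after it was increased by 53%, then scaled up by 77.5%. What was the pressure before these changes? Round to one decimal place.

855.9 kPa

The overall multiplier applied was 1.53 × 1.775 = 2.71575.
So the original pressure was 2324.4 ÷ 2.71575 ≈ 855.9 kPa.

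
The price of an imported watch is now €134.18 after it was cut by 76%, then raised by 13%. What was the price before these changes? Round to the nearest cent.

€494.76

Undoing the 13% increase: €134.18 ÷ 1.13 ≈ €118.743363.
Undoing the 76% decrease: €118.743363 ÷ 0.24 ≈ €494.76.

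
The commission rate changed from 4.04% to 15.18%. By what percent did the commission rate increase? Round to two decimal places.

The change is 15.18 − 4.04 = 11.14 percentage points.
Relative to the original 4.04%, that is 11.14 ÷ 4.04 ≈ 275.74%.
So the commission rate rose by 275.74%.

275.74%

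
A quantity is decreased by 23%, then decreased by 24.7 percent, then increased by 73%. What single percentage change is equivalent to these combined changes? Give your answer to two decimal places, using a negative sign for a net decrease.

A 23% decrease multiplies by 0.77.
Then a 24.7% decrease: 0.77 × 0.753 = 0.57981.
Then a 73% increase: 0.57981 × 1.73 = 1.0030713.
Overall factor 1.0030713, i.e. 0.31%.

0.31%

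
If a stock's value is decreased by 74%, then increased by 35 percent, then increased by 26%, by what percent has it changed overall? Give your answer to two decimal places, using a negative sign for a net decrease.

-55.77%

The combined multiplier is 0.26 × 1.35 × 1.26 = 0.44226.
That corresponds to a decrease of 55.77%.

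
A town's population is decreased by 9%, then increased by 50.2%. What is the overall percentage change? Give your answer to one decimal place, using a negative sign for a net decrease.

The combined multiplier is 0.91 × 1.502 = 1.36682.
That corresponds to an increase of 36.7%.

36.7%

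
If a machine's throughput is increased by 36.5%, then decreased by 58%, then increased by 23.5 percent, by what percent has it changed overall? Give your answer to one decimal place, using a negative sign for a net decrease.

A 36.5% increase multiplies by 1.365.
Then a 58% decrease: 1.365 × 0.42 = 0.5733.
Then a 23.5% increase: 0.5733 × 1.235 = 0.7080255.
Overall factor 0.7080255, i.e. -29.2%.

-29.2%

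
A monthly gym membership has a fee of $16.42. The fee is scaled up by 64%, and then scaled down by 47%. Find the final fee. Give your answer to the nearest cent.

64% increase: $16.42 × 1.64 = $26.9288.
After the 47% decrease: $26.9288 × 0.53 = $14.272264 ≈ $14.27.

$14.27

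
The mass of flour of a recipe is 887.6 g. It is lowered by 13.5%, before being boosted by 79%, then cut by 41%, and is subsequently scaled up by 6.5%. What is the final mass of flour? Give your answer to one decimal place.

13.5% decrease: 887.6 × 0.865 = 767.774.
After the 79% increase: 767.774 × 1.79 = 1374.31546.
41% decrease: 1374.31546 × 0.59 = 810.8461214.
Apply the 6.5% increase: 810.8461214 × 1.065 = 863.551119291 ≈ 863.6.

863.6 g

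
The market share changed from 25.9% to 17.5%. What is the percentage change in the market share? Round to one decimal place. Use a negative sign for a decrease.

The change is 17.5 − 25.9 = -8.4 percentage points.
Relative to the original 25.9%, that is -8.4 ÷ 25.9 ≈ -32.4%.

-32.4%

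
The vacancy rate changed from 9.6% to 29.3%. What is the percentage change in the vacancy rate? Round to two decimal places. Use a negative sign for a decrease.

The change is 29.3 − 9.6 = 19.7 percentage points.
Relative to the original 9.6%, that is 19.7 ÷ 9.6 ≈ 205.21%.

205.21%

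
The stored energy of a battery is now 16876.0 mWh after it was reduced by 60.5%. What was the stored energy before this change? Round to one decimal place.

42724.1 mWh

The overall multiplier applied was 0.395.
So the original stored energy was 16876.0 ÷ 0.395 ≈ 42724.1 mWh.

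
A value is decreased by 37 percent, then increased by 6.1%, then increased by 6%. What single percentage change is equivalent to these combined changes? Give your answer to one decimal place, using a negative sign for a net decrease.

-29.1%

The combined multiplier is 0.63 × 1.061 × 1.06 = 0.7085358.
That corresponds to a decrease of 29.1%.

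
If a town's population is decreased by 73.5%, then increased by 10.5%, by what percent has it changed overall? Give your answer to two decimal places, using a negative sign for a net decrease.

A 73.5% decrease multiplies by 0.265.
Then a 10.5% increase: 0.265 × 1.105 = 0.292825.
Overall factor 0.292825, i.e. -70.72%.

-70.72%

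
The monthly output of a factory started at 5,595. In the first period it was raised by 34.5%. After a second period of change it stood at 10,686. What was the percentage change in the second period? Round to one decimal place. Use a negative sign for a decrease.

42.0%

After the first period: 5,595 × 1.345 = 7525.275.
Second-period multiplier: 10,686 ÷ 7525.275 ≈ 1.42001.
That is a change of 42.0%.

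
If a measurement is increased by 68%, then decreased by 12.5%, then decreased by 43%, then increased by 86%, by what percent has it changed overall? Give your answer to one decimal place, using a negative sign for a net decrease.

55.8%

A 68% increase multiplies by 1.68.
Then a 12.5% decrease: 1.68 × 0.875 = 1.47.
Then a 43% decrease: 1.47 × 0.57 = 0.8379.
Then an 86% increase: 0.8379 × 1.86 = 1.558494.
Overall factor 1.558494, i.e. 55.8%.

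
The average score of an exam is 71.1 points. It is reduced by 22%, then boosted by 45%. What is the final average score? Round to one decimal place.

Each change multiplies by a factor: 0.78 × 1.45 = 1.131.
71.1 × 1.131 = 80.4141 ≈ 80.4.

80.4 points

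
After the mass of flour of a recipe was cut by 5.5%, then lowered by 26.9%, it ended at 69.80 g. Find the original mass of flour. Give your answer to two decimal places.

The overall multiplier applied was 0.945 × 0.731 = 0.690795.
So the original mass of flour was 69.80 ÷ 0.690795 ≈ 101.04 g.

101.04 g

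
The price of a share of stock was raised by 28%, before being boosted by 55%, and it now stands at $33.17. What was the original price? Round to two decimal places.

The overall multiplier applied was 1.28 × 1.55 = 1.984.
So the original price was $33.17 ÷ 1.984 ≈ $16.72.

$16.72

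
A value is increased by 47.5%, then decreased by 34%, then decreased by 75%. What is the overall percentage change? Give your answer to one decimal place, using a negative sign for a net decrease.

-75.7%

A 47.5% increase multiplies by 1.475.
Then a 34% decrease: 1.475 × 0.66 = 0.9735.
Then a 75% decrease: 0.9735 × 0.25 = 0.243375.
Overall factor 0.243375, i.e. -75.7%.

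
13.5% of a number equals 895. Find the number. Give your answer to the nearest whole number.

895 ÷ 0.135 ≈ 6,630.

6,630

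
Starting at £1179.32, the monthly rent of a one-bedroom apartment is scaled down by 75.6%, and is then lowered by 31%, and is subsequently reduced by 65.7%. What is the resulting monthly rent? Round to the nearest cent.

£68.10

Each change multiplies by a factor: 0.244 × 0.69 × 0.343 = 0.05774748.
£1179.32 × 0.05774748 = £68.1027581136 ≈ £68.10.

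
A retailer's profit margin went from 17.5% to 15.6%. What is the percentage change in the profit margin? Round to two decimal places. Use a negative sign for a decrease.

The change is 15.6 − 17.5 = -1.9 percentage points.
Relative to the original 17.5%, that is -1.9 ÷ 17.5 ≈ -10.86%.

-10.86%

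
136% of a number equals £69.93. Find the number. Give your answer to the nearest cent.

£51.42

£69.93 ÷ 1.36 ≈ £51.42.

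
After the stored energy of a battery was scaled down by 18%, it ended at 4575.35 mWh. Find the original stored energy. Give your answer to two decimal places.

The overall multiplier applied was 0.82.
So the original stored energy was 4575.35 ÷ 0.82 ≈ 5579.70 mWh.

5579.70 mWh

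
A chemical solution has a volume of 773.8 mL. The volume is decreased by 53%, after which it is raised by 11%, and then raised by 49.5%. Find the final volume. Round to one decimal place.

53% decrease: 773.8 × 0.47 = 363.686.
11% increase: 363.686 × 1.11 = 403.69146.
Apply the 49.5% increase: 403.69146 × 1.495 = 603.5187327 ≈ 603.5.

603.5 mL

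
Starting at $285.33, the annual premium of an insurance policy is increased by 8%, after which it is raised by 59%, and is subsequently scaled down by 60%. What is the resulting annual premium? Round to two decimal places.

$195.99

8% increase: $285.33 × 1.08 = $308.1564.
59% increase: $308.1564 × 1.59 = $489.968676.
Apply the 60% decrease: $489.968676 × 0.4 = $195.9874704 ≈ $195.99.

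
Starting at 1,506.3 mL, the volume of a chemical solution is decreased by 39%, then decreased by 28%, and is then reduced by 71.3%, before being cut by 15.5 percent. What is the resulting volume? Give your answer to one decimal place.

160.4 mL

Each change multiplies by a factor: 0.61 × 0.72 × 0.287 × 0.845 = 0.106512588.
1,506.3 × 0.106512588 = 160.4399113044 ≈ 160.4.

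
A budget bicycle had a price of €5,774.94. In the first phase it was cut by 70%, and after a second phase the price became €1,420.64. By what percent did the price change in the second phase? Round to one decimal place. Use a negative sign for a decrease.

After the first phase: €5,774.94 × 0.3 = €1732.482.
Second-phase multiplier: €1,420.64 ÷ €1732.482 ≈ 0.82.
That is a change of -18.0%.

-18.0%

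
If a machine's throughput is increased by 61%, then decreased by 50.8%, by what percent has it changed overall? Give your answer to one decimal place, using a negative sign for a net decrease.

-20.8%

A 61% increase multiplies by 1.61.
Then a 50.8% decrease: 1.61 × 0.492 = 0.79212.
Overall factor 0.79212, i.e. -20.8%.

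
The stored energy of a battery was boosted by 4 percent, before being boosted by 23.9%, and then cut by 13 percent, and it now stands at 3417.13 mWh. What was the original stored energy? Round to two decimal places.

3048.16 mWh

The overall multiplier applied was 1.04 × 1.239 × 0.87 = 1.1210472.
So the original stored energy was 3417.13 ÷ 1.1210472 ≈ 3048.16 mWh.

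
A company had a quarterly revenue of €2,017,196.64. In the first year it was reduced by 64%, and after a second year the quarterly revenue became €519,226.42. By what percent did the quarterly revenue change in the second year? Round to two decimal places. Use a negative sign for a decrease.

After the first year: €2,017,196.64 × 0.36 = €726190.7904.
Second-year multiplier: €519,226.42 ÷ €726190.7904 ≈ 0.715.
That is a change of -28.50%.

-28.50%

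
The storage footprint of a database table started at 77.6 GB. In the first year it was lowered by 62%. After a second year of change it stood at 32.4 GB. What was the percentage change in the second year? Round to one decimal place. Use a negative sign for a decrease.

9.9%

After the first year: 77.6 × 0.38 = 29.488.
Second-year multiplier: 32.4 ÷ 29.488 ≈ 1.09875.
That is a change of 9.9%.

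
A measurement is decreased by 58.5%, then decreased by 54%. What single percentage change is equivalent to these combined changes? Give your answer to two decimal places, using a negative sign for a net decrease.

A 58.5% decrease multiplies by 0.415.
Then a 54% decrease: 0.415 × 0.46 = 0.1909.
Overall factor 0.1909, i.e. -80.91%.

-80.91%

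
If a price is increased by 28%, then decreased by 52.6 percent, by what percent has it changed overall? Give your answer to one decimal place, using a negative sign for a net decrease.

The combined multiplier is 1.28 × 0.474 = 0.60672.
That corresponds to a decrease of 39.3%.

-39.3%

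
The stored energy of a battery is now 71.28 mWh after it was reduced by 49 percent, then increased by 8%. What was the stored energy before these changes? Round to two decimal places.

129.41 mWh

The overall multiplier applied was 0.51 × 1.08 = 0.5508.
So the original stored energy was 71.28 ÷ 0.5508 ≈ 129.41 mWh.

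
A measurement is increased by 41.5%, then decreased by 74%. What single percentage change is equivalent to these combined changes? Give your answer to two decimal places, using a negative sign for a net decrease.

The combined multiplier is 1.415 × 0.26 = 0.3679.
That corresponds to a decrease of 63.21%.

-63.21%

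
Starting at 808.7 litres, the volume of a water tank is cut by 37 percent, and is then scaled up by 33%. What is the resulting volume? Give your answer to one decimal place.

Apply the 37% decrease: 808.7 × 0.63 = 509.481.
Apply the 33% increase: 509.481 × 1.33 = 677.60973 ≈ 677.6.

677.6 litres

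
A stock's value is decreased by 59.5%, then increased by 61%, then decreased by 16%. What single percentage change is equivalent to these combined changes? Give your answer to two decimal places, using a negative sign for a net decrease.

The combined multiplier is 0.405 × 1.61 × 0.84 = 0.547722.
That corresponds to a decrease of 45.23%.

-45.23%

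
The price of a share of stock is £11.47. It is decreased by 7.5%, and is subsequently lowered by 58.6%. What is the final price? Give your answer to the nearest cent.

Each change multiplies by a factor: 0.925 × 0.414 = 0.38295.
£11.47 × 0.38295 = £4.3924365 ≈ £4.39.

£4.39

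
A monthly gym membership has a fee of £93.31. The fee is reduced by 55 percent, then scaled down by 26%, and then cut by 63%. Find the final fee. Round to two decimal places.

£11.50

Each change multiplies by a factor: 0.45 × 0.74 × 0.37 = 0.12321.
£93.31 × 0.12321 = £11.4967251 ≈ £11.50.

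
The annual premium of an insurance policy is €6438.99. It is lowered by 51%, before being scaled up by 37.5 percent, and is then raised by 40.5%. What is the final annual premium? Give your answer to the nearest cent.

€6095.27

After the 51% decrease: €6438.99 × 0.49 = €3155.1051.
After the 37.5% increase: €3155.1051 × 1.375 = €4338.2695125.
Apply the 40.5% increase: €4338.2695125 × 1.405 = €6095.2686650625 ≈ €6095.27.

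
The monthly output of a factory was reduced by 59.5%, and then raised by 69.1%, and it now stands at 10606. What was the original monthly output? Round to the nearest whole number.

15486

The overall multiplier applied was 0.405 × 1.691 = 0.684855.
So the original monthly output was 10606 ÷ 0.684855 ≈ 15486.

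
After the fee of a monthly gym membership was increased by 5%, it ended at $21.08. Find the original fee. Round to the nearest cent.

$20.08

The overall multiplier applied was 1.05.
So the original fee was $21.08 ÷ 1.05 ≈ $20.08.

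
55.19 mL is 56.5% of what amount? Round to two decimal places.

97.68 mL

55.19 mL ÷ 0.565 ≈ 97.68 mL.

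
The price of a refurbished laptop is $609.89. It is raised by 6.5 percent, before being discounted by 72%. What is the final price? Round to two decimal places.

Each change multiplies by a factor: 1.065 × 0.28 = 0.2982.
$609.89 × 0.2982 = $181.869198 ≈ $181.87.

$181.87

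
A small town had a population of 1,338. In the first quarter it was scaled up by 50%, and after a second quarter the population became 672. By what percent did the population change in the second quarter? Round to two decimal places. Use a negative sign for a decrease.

After the first quarter: 1,338 × 1.5 = 2007.
Second-quarter multiplier: 672 ÷ 2007 ≈ 0.334828.
That is a change of -66.52%.

-66.52%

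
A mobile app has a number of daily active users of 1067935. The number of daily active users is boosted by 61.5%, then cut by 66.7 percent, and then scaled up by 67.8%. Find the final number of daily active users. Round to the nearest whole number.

Each change multiplies by a factor: 1.615 × 0.333 × 1.678 = 0.90242001.
1067935 × 0.90242001 = 963725.91337935 ≈ 963726.

963726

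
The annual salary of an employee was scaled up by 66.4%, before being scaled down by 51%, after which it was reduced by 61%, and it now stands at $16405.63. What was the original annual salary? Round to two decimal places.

$51591.59

The overall multiplier applied was 1.664 × 0.49 × 0.39 = 0.3179904.
So the original annual salary was $16405.63 ÷ 0.3179904 ≈ $51591.59.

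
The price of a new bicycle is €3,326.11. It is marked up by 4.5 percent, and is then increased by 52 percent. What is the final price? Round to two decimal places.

Apply the 4.5% increase: €3,326.11 × 1.045 = €3475.78495.
Apply the 52% increase: €3475.78495 × 1.52 = €5283.193124 ≈ €5,283.19.

€5,283.19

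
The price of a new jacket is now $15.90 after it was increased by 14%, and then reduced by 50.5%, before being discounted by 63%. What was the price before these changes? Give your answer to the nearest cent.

$76.15

The overall multiplier applied was 1.14 × 0.495 × 0.37 = 0.208791.
So the original price was $15.90 ÷ 0.208791 ≈ $76.15.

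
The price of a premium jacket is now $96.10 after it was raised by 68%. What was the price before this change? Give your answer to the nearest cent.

$57.20

The overall multiplier applied was 1.68.
So the original price was $96.10 ÷ 1.68 ≈ $57.20.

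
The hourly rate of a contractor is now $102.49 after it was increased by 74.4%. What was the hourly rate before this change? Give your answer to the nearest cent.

$58.77

The overall multiplier applied was 1.744.
So the original hourly rate was $102.49 ÷ 1.744 ≈ $58.77.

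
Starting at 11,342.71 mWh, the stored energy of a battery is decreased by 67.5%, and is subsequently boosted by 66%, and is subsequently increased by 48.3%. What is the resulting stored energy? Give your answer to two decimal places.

9,075.06 mWh

67.5% decrease: 11,342.71 × 0.325 = 3686.38075.
Apply the 66% increase: 3686.38075 × 1.66 = 6119.392045.
48.3% increase: 6119.392045 × 1.483 = 9075.058402735 ≈ 9,075.06.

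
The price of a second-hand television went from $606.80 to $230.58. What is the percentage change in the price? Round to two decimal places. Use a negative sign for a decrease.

Change: $230.58 − $606.80 = -$376.22.
Relative to the original: -$376.22 ÷ $606.80 ≈ -62.00%.

-62.00%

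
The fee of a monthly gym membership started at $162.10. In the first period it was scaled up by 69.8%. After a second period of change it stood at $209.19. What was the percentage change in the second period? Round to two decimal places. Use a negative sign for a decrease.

After the first period: $162.10 × 1.698 = $275.2458.
Second-period multiplier: $209.19 ÷ $275.2458 ≈ 0.760012.
That is a change of -24.00%.

-24.00%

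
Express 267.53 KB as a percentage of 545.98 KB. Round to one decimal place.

49.0%

267.53 KB ÷ 545.98 KB ≈ 49.0%.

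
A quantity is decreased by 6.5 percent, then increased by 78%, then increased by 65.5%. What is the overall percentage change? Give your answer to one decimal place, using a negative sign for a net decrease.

A 6.5% decrease multiplies by 0.935.
Then a 78% increase: 0.935 × 1.78 = 1.6643.
Then a 65.5% increase: 1.6643 × 1.655 = 2.7544165.
Overall factor 2.7544165, i.e. 175.4%.

175.4%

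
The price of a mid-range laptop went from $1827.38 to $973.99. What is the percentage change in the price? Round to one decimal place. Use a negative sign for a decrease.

Change: $973.99 − $1827.38 = -$853.39.
Relative to the original: -$853.39 ÷ $1827.38 ≈ -46.7%.

-46.7%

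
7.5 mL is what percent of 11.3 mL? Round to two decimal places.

7.5 mL ÷ 11.3 mL ≈ 66.37%.

66.37%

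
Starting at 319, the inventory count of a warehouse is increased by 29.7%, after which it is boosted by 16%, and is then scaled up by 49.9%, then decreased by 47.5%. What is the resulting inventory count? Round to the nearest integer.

378

After the 29.7% increase: 319 × 1.297 = 413.743.
16% increase: 413.743 × 1.16 = 479.94188.
49.9% increase: 479.94188 × 1.499 = 719.43287812.
Apply the 47.5% decrease: 719.43287812 × 0.525 = 377.702261013 ≈ 378.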